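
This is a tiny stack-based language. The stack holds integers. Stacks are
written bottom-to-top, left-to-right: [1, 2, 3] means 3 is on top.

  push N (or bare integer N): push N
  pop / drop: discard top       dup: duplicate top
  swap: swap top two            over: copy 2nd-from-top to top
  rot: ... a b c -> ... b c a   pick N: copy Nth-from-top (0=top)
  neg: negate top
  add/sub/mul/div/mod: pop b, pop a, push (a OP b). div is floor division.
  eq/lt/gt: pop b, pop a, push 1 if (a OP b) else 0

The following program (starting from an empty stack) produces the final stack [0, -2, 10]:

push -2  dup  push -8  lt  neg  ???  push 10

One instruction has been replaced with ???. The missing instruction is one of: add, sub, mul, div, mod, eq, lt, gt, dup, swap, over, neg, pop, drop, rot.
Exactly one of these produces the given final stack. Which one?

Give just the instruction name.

Stack before ???: [-2, 0]
Stack after ???:  [0, -2]
The instruction that transforms [-2, 0] -> [0, -2] is: swap

Answer: swap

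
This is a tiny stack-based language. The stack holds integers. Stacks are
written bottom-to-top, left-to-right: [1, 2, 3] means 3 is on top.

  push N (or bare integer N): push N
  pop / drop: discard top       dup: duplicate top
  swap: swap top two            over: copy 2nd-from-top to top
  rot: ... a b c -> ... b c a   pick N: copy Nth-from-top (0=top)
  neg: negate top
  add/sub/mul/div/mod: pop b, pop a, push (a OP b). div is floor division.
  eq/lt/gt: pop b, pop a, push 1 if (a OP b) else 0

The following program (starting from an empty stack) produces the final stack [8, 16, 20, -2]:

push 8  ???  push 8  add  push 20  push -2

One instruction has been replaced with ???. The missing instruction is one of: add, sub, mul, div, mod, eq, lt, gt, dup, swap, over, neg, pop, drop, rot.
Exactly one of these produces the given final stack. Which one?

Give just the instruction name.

Stack before ???: [8]
Stack after ???:  [8, 8]
The instruction that transforms [8] -> [8, 8] is: dup

Answer: dup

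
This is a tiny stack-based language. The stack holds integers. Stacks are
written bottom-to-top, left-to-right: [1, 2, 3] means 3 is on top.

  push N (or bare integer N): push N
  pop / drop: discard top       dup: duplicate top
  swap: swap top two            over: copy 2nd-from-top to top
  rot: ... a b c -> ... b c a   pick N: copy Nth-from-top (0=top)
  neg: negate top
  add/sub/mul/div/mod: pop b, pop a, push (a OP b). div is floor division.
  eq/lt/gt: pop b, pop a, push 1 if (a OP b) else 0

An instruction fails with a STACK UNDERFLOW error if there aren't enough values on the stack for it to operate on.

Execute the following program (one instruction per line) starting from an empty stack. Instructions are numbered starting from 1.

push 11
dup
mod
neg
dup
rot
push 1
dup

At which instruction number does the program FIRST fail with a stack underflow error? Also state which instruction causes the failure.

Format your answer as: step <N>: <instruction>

Answer: step 6: rot

Derivation:
Step 1 ('push 11'): stack = [11], depth = 1
Step 2 ('dup'): stack = [11, 11], depth = 2
Step 3 ('mod'): stack = [0], depth = 1
Step 4 ('neg'): stack = [0], depth = 1
Step 5 ('dup'): stack = [0, 0], depth = 2
Step 6 ('rot'): needs 3 value(s) but depth is 2 — STACK UNDERFLOW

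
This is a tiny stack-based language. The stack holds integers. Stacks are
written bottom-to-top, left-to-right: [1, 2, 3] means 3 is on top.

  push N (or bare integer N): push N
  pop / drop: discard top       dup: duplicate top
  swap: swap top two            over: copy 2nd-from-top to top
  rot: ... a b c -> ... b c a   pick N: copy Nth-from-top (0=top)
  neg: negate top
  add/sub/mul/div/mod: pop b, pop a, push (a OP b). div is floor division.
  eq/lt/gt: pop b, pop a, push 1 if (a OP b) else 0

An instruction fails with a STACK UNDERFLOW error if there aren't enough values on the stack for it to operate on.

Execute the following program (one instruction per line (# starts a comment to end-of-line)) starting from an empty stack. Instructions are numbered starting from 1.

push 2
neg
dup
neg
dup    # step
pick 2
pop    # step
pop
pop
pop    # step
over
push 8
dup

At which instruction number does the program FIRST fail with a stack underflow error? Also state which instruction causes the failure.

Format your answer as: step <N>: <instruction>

Answer: step 11: over

Derivation:
Step 1 ('push 2'): stack = [2], depth = 1
Step 2 ('neg'): stack = [-2], depth = 1
Step 3 ('dup'): stack = [-2, -2], depth = 2
Step 4 ('neg'): stack = [-2, 2], depth = 2
Step 5 ('dup'): stack = [-2, 2, 2], depth = 3
Step 6 ('pick 2'): stack = [-2, 2, 2, -2], depth = 4
Step 7 ('pop'): stack = [-2, 2, 2], depth = 3
Step 8 ('pop'): stack = [-2, 2], depth = 2
Step 9 ('pop'): stack = [-2], depth = 1
Step 10 ('pop'): stack = [], depth = 0
Step 11 ('over'): needs 2 value(s) but depth is 0 — STACK UNDERFLOW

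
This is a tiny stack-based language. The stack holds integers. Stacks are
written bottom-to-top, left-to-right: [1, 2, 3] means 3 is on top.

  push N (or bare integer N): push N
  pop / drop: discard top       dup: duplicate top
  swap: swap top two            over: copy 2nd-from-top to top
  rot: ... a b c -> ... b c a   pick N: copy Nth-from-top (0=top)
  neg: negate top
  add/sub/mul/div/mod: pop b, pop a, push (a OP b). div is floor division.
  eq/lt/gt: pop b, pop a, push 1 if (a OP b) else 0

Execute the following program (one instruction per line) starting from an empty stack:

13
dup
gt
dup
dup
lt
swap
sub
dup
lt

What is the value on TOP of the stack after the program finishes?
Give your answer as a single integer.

Answer: 0

Derivation:
After 'push 13': [13]
After 'dup': [13, 13]
After 'gt': [0]
After 'dup': [0, 0]
After 'dup': [0, 0, 0]
After 'lt': [0, 0]
After 'swap': [0, 0]
After 'sub': [0]
After 'dup': [0, 0]
After 'lt': [0]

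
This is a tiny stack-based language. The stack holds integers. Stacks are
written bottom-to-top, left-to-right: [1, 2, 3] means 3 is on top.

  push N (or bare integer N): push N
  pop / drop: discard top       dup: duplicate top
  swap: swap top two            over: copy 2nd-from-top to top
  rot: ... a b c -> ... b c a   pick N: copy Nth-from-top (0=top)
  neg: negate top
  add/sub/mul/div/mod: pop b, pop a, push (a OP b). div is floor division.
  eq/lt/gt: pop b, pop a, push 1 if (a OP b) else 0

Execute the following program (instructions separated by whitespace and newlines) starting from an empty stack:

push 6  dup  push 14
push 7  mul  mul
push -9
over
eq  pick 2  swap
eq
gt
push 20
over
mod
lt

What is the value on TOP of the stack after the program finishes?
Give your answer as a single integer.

Answer: 0

Derivation:
After 'push 6': [6]
After 'dup': [6, 6]
After 'push 14': [6, 6, 14]
After 'push 7': [6, 6, 14, 7]
After 'mul': [6, 6, 98]
After 'mul': [6, 588]
After 'push -9': [6, 588, -9]
After 'over': [6, 588, -9, 588]
After 'eq': [6, 588, 0]
After 'pick 2': [6, 588, 0, 6]
After 'swap': [6, 588, 6, 0]
After 'eq': [6, 588, 0]
After 'gt': [6, 1]
After 'push 20': [6, 1, 20]
After 'over': [6, 1, 20, 1]
After 'mod': [6, 1, 0]
After 'lt': [6, 0]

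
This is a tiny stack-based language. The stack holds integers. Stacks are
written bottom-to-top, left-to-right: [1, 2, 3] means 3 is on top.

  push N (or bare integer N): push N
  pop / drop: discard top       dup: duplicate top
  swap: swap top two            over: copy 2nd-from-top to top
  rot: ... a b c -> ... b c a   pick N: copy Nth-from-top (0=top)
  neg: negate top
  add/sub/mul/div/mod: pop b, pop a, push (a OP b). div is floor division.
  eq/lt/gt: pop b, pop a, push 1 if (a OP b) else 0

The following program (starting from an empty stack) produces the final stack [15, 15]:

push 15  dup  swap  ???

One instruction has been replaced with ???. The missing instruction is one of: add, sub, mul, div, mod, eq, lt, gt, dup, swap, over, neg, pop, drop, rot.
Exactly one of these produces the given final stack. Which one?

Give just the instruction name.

Stack before ???: [15, 15]
Stack after ???:  [15, 15]
The instruction that transforms [15, 15] -> [15, 15] is: swap

Answer: swap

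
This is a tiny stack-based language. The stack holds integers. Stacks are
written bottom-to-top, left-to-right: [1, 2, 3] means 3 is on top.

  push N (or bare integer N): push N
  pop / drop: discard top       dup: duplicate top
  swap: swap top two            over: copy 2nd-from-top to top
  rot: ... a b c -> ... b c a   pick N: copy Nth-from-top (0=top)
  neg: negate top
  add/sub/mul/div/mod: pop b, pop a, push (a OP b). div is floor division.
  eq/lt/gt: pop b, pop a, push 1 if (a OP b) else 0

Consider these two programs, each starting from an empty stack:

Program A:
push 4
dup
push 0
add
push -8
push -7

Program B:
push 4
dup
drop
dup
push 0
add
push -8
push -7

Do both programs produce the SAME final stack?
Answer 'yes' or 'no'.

Answer: yes

Derivation:
Program A trace:
  After 'push 4': [4]
  After 'dup': [4, 4]
  After 'push 0': [4, 4, 0]
  After 'add': [4, 4]
  After 'push -8': [4, 4, -8]
  After 'push -7': [4, 4, -8, -7]
Program A final stack: [4, 4, -8, -7]

Program B trace:
  After 'push 4': [4]
  After 'dup': [4, 4]
  After 'drop': [4]
  After 'dup': [4, 4]
  After 'push 0': [4, 4, 0]
  After 'add': [4, 4]
  After 'push -8': [4, 4, -8]
  After 'push -7': [4, 4, -8, -7]
Program B final stack: [4, 4, -8, -7]
Same: yes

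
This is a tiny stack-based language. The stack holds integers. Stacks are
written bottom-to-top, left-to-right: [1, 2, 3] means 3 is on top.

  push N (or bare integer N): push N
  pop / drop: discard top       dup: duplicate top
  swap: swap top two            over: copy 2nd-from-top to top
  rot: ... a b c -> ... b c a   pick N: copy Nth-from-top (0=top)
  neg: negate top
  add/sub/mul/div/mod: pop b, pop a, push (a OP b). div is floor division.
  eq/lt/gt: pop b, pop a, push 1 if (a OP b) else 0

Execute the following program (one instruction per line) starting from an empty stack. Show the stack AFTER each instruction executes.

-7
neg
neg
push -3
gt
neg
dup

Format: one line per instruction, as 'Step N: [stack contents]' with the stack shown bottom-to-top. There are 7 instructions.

Step 1: [-7]
Step 2: [7]
Step 3: [-7]
Step 4: [-7, -3]
Step 5: [0]
Step 6: [0]
Step 7: [0, 0]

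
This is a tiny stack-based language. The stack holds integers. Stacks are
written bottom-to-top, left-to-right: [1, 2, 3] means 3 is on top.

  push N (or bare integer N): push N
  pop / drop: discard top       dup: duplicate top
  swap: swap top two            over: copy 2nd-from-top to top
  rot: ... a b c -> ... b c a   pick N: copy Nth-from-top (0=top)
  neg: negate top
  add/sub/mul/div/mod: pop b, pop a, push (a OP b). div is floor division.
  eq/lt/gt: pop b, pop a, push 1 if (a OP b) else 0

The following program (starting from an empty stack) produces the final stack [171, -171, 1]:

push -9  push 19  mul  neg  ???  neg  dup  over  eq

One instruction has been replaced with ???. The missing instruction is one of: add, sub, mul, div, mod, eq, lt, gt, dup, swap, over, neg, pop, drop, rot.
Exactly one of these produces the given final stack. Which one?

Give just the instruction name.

Answer: dup

Derivation:
Stack before ???: [171]
Stack after ???:  [171, 171]
The instruction that transforms [171] -> [171, 171] is: dup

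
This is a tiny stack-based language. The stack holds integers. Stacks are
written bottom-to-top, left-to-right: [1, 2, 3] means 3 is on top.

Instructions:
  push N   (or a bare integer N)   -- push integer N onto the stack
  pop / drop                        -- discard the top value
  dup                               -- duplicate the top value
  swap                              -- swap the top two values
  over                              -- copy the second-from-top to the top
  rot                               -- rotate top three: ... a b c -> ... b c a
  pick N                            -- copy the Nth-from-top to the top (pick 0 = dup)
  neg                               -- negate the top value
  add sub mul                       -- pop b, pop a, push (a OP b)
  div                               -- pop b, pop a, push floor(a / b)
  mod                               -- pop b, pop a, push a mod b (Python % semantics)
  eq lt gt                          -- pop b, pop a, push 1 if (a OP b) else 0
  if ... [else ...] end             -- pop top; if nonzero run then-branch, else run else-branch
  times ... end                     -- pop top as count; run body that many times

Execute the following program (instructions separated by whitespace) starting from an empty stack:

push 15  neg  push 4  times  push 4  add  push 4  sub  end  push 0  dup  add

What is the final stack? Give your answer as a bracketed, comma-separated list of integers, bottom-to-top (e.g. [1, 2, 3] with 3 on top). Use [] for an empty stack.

Answer: [-15, 0]

Derivation:
After 'push 15': [15]
After 'neg': [-15]
After 'push 4': [-15, 4]
After 'times': [-15]
After 'push 4': [-15, 4]
After 'add': [-11]
After 'push 4': [-11, 4]
After 'sub': [-15]
After 'push 4': [-15, 4]
After 'add': [-11]
After 'push 4': [-11, 4]
After 'sub': [-15]
After 'push 4': [-15, 4]
After 'add': [-11]
After 'push 4': [-11, 4]
After 'sub': [-15]
After 'push 4': [-15, 4]
After 'add': [-11]
After 'push 4': [-11, 4]
After 'sub': [-15]
After 'push 0': [-15, 0]
After 'dup': [-15, 0, 0]
After 'add': [-15, 0]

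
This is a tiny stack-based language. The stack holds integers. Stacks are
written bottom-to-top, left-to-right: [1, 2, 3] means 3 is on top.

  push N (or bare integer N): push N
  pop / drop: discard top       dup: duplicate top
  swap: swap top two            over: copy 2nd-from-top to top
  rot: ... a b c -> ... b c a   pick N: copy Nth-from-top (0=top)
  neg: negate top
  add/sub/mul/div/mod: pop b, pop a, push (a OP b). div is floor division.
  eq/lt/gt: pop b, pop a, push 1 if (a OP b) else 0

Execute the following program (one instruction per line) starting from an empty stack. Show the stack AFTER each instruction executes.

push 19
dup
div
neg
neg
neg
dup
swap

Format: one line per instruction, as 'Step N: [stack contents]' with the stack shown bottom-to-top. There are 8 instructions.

Step 1: [19]
Step 2: [19, 19]
Step 3: [1]
Step 4: [-1]
Step 5: [1]
Step 6: [-1]
Step 7: [-1, -1]
Step 8: [-1, -1]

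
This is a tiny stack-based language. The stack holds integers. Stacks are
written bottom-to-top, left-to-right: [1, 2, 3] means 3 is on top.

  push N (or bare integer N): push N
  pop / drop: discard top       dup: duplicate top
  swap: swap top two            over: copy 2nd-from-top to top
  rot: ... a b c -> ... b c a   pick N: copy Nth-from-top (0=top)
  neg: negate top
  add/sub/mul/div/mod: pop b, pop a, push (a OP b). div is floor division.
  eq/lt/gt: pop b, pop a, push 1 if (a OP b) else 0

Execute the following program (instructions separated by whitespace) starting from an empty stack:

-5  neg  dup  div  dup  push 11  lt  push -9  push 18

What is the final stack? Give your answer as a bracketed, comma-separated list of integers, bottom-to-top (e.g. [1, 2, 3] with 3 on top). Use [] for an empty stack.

After 'push -5': [-5]
After 'neg': [5]
After 'dup': [5, 5]
After 'div': [1]
After 'dup': [1, 1]
After 'push 11': [1, 1, 11]
After 'lt': [1, 1]
After 'push -9': [1, 1, -9]
After 'push 18': [1, 1, -9, 18]

Answer: [1, 1, -9, 18]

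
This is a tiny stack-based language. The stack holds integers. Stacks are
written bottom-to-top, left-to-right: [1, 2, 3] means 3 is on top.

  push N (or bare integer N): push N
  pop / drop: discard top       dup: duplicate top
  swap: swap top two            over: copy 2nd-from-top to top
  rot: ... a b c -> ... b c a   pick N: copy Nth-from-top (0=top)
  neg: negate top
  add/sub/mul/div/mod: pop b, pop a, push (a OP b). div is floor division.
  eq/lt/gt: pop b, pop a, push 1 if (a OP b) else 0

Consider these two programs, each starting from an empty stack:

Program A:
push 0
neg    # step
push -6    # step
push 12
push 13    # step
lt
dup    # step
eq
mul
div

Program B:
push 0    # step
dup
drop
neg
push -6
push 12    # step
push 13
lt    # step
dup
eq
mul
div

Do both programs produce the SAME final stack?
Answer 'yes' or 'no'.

Program A trace:
  After 'push 0': [0]
  After 'neg': [0]
  After 'push -6': [0, -6]
  After 'push 12': [0, -6, 12]
  After 'push 13': [0, -6, 12, 13]
  After 'lt': [0, -6, 1]
  After 'dup': [0, -6, 1, 1]
  After 'eq': [0, -6, 1]
  After 'mul': [0, -6]
  After 'div': [0]
Program A final stack: [0]

Program B trace:
  After 'push 0': [0]
  After 'dup': [0, 0]
  After 'drop': [0]
  After 'neg': [0]
  After 'push -6': [0, -6]
  After 'push 12': [0, -6, 12]
  After 'push 13': [0, -6, 12, 13]
  After 'lt': [0, -6, 1]
  After 'dup': [0, -6, 1, 1]
  After 'eq': [0, -6, 1]
  After 'mul': [0, -6]
  After 'div': [0]
Program B final stack: [0]
Same: yes

Answer: yes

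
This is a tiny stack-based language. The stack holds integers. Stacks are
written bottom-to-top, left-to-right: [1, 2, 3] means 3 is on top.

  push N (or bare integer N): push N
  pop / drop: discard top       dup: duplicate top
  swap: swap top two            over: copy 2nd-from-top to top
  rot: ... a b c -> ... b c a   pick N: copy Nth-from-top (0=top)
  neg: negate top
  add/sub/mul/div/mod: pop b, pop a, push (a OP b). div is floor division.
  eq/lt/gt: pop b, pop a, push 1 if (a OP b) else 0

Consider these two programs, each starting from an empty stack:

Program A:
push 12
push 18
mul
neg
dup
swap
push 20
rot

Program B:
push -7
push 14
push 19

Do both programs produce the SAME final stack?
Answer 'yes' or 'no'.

Answer: no

Derivation:
Program A trace:
  After 'push 12': [12]
  After 'push 18': [12, 18]
  After 'mul': [216]
  After 'neg': [-216]
  After 'dup': [-216, -216]
  After 'swap': [-216, -216]
  After 'push 20': [-216, -216, 20]
  After 'rot': [-216, 20, -216]
Program A final stack: [-216, 20, -216]

Program B trace:
  After 'push -7': [-7]
  After 'push 14': [-7, 14]
  After 'push 19': [-7, 14, 19]
Program B final stack: [-7, 14, 19]
Same: no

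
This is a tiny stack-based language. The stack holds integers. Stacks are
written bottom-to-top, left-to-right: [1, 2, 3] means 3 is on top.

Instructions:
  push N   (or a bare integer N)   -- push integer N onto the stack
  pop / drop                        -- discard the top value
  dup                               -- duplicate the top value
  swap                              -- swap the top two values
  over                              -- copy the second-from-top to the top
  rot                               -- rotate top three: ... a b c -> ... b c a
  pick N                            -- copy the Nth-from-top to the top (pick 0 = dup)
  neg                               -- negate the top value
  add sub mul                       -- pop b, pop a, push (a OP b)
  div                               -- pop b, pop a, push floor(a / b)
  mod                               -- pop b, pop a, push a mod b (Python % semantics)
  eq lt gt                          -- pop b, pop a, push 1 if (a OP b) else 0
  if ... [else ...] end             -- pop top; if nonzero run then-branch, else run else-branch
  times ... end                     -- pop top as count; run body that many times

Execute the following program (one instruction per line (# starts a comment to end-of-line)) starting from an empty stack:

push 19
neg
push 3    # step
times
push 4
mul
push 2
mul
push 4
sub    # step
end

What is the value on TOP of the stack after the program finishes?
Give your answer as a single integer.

After 'push 19': [19]
After 'neg': [-19]
After 'push 3': [-19, 3]
After 'times': [-19]
After 'push 4': [-19, 4]
After 'mul': [-76]
After 'push 2': [-76, 2]
After 'mul': [-152]
After 'push 4': [-152, 4]
After 'sub': [-156]
  ...
After 'push 2': [-624, 2]
After 'mul': [-1248]
After 'push 4': [-1248, 4]
After 'sub': [-1252]
After 'push 4': [-1252, 4]
After 'mul': [-5008]
After 'push 2': [-5008, 2]
After 'mul': [-10016]
After 'push 4': [-10016, 4]
After 'sub': [-10020]

Answer: -10020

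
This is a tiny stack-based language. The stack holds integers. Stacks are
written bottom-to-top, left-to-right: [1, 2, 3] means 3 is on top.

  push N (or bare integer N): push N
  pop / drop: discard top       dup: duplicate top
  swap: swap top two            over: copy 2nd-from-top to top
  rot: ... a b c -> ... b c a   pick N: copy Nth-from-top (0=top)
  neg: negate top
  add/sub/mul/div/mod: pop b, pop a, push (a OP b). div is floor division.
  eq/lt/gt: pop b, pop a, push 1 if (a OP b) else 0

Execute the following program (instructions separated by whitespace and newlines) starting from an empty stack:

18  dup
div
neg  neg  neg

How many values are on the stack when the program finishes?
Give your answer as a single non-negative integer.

After 'push 18': stack = [18] (depth 1)
After 'dup': stack = [18, 18] (depth 2)
After 'div': stack = [1] (depth 1)
After 'neg': stack = [-1] (depth 1)
After 'neg': stack = [1] (depth 1)
After 'neg': stack = [-1] (depth 1)

Answer: 1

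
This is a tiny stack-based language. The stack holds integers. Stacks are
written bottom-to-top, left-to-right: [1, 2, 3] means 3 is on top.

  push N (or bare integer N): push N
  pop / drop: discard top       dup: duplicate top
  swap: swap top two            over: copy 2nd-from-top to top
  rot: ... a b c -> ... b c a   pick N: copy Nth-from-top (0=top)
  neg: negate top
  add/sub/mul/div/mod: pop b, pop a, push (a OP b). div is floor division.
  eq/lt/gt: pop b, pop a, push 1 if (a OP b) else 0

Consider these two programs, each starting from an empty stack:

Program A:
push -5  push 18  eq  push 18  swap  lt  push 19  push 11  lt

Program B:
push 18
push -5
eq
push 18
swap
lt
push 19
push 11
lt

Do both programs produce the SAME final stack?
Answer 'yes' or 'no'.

Answer: yes

Derivation:
Program A trace:
  After 'push -5': [-5]
  After 'push 18': [-5, 18]
  After 'eq': [0]
  After 'push 18': [0, 18]
  After 'swap': [18, 0]
  After 'lt': [0]
  After 'push 19': [0, 19]
  After 'push 11': [0, 19, 11]
  After 'lt': [0, 0]
Program A final stack: [0, 0]

Program B trace:
  After 'push 18': [18]
  After 'push -5': [18, -5]
  After 'eq': [0]
  After 'push 18': [0, 18]
  After 'swap': [18, 0]
  After 'lt': [0]
  After 'push 19': [0, 19]
  After 'push 11': [0, 19, 11]
  After 'lt': [0, 0]
Program B final stack: [0, 0]
Same: yes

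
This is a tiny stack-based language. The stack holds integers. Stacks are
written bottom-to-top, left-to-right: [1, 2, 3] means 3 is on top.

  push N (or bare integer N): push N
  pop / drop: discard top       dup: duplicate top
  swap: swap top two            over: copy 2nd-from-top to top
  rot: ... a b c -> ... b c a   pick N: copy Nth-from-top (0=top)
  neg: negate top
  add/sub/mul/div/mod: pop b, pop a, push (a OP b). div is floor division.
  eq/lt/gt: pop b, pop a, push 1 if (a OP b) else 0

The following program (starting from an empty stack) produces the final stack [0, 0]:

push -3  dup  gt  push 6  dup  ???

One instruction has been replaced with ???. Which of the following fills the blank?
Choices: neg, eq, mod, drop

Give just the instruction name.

Answer: mod

Derivation:
Stack before ???: [0, 6, 6]
Stack after ???:  [0, 0]
Checking each choice:
  neg: produces [0, 6, -6]
  eq: produces [0, 1]
  mod: MATCH
  drop: produces [0, 6]


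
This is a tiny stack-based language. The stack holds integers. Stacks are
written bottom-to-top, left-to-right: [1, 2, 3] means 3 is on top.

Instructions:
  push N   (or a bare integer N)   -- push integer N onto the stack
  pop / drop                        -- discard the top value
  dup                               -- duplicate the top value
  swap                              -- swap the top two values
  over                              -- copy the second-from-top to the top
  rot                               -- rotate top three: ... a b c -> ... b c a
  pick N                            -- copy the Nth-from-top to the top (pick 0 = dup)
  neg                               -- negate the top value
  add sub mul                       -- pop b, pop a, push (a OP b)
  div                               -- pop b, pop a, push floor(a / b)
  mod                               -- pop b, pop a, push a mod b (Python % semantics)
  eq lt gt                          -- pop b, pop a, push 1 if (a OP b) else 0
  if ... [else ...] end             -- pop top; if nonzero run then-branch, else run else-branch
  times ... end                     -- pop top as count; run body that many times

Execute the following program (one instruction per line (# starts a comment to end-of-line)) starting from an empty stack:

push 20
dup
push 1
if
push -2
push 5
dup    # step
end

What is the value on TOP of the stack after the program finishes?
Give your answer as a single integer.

After 'push 20': [20]
After 'dup': [20, 20]
After 'push 1': [20, 20, 1]
After 'if': [20, 20]
After 'push -2': [20, 20, -2]
After 'push 5': [20, 20, -2, 5]
After 'dup': [20, 20, -2, 5, 5]

Answer: 5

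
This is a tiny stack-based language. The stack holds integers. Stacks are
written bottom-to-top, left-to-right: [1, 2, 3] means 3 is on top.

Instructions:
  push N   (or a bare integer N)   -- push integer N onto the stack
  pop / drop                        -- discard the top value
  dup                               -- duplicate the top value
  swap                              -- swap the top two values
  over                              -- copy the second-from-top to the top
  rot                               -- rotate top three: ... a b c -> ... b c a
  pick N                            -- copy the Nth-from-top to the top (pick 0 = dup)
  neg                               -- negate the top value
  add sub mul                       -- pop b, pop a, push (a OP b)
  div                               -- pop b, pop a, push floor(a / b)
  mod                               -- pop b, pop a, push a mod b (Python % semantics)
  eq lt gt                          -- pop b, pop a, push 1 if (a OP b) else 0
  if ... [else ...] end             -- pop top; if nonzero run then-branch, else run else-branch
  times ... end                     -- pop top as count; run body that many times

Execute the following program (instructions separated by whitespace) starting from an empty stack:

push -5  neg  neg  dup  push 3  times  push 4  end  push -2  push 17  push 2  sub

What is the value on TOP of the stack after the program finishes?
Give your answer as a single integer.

Answer: 15

Derivation:
After 'push -5': [-5]
After 'neg': [5]
After 'neg': [-5]
After 'dup': [-5, -5]
After 'push 3': [-5, -5, 3]
After 'times': [-5, -5]
After 'push 4': [-5, -5, 4]
After 'push 4': [-5, -5, 4, 4]
After 'push 4': [-5, -5, 4, 4, 4]
After 'push -2': [-5, -5, 4, 4, 4, -2]
After 'push 17': [-5, -5, 4, 4, 4, -2, 17]
After 'push 2': [-5, -5, 4, 4, 4, -2, 17, 2]
After 'sub': [-5, -5, 4, 4, 4, -2, 15]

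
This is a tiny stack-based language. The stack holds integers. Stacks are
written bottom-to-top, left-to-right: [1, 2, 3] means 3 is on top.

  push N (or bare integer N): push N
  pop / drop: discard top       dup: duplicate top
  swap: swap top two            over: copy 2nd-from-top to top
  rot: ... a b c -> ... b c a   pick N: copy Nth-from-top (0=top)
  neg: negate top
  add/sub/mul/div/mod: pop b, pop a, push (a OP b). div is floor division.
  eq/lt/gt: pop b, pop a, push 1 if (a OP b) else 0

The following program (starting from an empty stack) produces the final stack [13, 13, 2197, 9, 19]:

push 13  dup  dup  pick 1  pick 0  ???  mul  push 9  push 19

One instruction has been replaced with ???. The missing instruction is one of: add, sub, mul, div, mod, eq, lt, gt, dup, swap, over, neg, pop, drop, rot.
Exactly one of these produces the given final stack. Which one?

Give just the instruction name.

Stack before ???: [13, 13, 13, 13, 13]
Stack after ???:  [13, 13, 13, 169]
The instruction that transforms [13, 13, 13, 13, 13] -> [13, 13, 13, 169] is: mul

Answer: mul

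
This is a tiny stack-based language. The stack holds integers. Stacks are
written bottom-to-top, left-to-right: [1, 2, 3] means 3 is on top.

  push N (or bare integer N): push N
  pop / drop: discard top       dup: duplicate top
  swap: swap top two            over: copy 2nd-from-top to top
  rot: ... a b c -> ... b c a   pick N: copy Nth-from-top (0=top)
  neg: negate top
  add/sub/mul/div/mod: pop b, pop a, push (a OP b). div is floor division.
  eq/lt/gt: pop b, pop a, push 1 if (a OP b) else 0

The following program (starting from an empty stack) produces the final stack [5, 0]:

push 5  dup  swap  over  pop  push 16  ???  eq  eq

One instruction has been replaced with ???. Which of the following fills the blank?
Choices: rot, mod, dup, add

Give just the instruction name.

Answer: dup

Derivation:
Stack before ???: [5, 5, 16]
Stack after ???:  [5, 5, 16, 16]
Checking each choice:
  rot: produces [0]
  mod: stack underflow (need 2, have 1)
  dup: MATCH
  add: stack underflow (need 2, have 1)


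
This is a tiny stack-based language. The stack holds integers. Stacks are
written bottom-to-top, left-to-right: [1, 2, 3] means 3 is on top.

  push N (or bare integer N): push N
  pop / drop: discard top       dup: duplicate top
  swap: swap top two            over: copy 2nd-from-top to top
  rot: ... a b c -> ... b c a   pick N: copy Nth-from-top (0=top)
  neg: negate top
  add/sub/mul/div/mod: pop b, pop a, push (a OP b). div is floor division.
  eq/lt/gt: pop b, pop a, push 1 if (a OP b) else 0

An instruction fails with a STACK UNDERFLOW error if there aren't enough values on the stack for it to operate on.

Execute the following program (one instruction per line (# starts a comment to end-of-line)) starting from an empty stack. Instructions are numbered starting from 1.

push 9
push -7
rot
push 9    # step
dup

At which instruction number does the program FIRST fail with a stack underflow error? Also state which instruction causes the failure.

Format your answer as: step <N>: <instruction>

Step 1 ('push 9'): stack = [9], depth = 1
Step 2 ('push -7'): stack = [9, -7], depth = 2
Step 3 ('rot'): needs 3 value(s) but depth is 2 — STACK UNDERFLOW

Answer: step 3: rot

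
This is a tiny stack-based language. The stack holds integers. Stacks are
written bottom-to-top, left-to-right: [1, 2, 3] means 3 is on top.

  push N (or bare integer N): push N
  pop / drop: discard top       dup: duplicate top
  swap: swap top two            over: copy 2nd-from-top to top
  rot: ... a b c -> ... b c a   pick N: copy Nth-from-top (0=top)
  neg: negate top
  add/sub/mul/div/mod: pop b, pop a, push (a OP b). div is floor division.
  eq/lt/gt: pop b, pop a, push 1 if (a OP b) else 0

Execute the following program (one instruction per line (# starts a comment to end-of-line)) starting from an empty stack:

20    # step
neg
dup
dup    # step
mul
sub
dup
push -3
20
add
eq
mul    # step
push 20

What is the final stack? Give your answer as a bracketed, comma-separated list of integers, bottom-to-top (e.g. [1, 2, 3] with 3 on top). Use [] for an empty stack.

Answer: [0, 20]

Derivation:
After 'push 20': [20]
After 'neg': [-20]
After 'dup': [-20, -20]
After 'dup': [-20, -20, -20]
After 'mul': [-20, 400]
After 'sub': [-420]
After 'dup': [-420, -420]
After 'push -3': [-420, -420, -3]
After 'push 20': [-420, -420, -3, 20]
After 'add': [-420, -420, 17]
After 'eq': [-420, 0]
After 'mul': [0]
After 'push 20': [0, 20]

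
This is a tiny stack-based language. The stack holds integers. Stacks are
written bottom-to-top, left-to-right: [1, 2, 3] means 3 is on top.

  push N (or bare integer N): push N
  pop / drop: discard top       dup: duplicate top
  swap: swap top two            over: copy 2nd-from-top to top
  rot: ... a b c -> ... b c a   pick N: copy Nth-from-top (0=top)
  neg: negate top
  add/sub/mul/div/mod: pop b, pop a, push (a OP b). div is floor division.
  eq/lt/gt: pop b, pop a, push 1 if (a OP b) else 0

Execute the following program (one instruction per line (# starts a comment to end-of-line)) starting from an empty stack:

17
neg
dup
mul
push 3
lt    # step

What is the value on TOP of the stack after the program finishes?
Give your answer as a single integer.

After 'push 17': [17]
After 'neg': [-17]
After 'dup': [-17, -17]
After 'mul': [289]
After 'push 3': [289, 3]
After 'lt': [0]

Answer: 0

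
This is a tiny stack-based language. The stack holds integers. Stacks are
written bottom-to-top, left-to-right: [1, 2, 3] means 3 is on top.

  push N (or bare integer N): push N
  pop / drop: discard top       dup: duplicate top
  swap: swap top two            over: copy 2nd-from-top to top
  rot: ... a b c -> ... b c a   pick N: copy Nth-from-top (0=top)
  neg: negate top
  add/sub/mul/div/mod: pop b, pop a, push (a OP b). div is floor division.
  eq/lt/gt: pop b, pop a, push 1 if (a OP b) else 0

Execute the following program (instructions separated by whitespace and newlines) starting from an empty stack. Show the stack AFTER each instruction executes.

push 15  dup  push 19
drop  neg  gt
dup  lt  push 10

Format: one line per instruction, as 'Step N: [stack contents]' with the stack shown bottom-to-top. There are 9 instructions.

Step 1: [15]
Step 2: [15, 15]
Step 3: [15, 15, 19]
Step 4: [15, 15]
Step 5: [15, -15]
Step 6: [1]
Step 7: [1, 1]
Step 8: [0]
Step 9: [0, 10]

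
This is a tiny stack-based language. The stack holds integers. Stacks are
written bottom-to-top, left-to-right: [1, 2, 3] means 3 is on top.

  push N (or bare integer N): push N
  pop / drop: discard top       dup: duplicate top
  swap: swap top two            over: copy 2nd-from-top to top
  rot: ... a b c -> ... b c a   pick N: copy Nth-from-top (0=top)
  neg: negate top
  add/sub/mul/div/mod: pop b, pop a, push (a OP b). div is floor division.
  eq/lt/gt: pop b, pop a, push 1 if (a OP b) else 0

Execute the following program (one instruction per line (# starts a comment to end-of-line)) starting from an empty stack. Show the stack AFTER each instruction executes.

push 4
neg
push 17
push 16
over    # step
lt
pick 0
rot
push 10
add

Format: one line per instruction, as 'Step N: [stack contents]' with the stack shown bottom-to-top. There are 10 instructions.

Step 1: [4]
Step 2: [-4]
Step 3: [-4, 17]
Step 4: [-4, 17, 16]
Step 5: [-4, 17, 16, 17]
Step 6: [-4, 17, 1]
Step 7: [-4, 17, 1, 1]
Step 8: [-4, 1, 1, 17]
Step 9: [-4, 1, 1, 17, 10]
Step 10: [-4, 1, 1, 27]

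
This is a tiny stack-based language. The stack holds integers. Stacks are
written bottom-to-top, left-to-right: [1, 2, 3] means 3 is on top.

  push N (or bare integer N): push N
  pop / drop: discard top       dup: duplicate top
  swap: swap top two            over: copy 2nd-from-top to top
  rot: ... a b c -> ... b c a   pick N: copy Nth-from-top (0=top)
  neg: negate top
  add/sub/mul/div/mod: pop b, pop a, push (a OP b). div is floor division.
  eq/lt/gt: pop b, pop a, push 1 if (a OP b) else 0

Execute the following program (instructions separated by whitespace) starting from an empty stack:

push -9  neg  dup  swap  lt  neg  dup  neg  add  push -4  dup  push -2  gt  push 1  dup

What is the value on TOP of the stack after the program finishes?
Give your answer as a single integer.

Answer: 1

Derivation:
After 'push -9': [-9]
After 'neg': [9]
After 'dup': [9, 9]
After 'swap': [9, 9]
After 'lt': [0]
After 'neg': [0]
After 'dup': [0, 0]
After 'neg': [0, 0]
After 'add': [0]
After 'push -4': [0, -4]
After 'dup': [0, -4, -4]
After 'push -2': [0, -4, -4, -2]
After 'gt': [0, -4, 0]
After 'push 1': [0, -4, 0, 1]
After 'dup': [0, -4, 0, 1, 1]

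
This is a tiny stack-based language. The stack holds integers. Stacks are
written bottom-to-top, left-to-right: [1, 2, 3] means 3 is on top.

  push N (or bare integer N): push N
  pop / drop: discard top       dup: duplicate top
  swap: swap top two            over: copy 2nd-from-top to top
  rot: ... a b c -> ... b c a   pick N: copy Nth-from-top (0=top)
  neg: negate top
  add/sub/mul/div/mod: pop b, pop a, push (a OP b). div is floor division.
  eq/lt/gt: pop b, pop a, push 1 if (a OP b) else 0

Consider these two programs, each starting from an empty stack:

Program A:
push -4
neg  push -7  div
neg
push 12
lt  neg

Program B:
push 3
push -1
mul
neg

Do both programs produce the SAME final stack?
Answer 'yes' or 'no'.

Program A trace:
  After 'push -4': [-4]
  After 'neg': [4]
  After 'push -7': [4, -7]
  After 'div': [-1]
  After 'neg': [1]
  After 'push 12': [1, 12]
  After 'lt': [1]
  After 'neg': [-1]
Program A final stack: [-1]

Program B trace:
  After 'push 3': [3]
  After 'push -1': [3, -1]
  After 'mul': [-3]
  After 'neg': [3]
Program B final stack: [3]
Same: no

Answer: no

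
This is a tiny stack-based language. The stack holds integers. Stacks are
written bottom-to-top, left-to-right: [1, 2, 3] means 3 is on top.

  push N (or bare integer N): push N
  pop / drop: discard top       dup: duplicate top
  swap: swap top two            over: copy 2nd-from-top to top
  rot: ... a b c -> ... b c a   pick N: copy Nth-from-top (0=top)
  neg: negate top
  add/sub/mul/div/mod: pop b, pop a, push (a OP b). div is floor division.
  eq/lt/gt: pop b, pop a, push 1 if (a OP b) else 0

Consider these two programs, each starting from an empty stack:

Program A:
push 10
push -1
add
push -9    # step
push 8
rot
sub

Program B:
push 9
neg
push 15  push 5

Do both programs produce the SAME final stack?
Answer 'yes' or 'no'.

Program A trace:
  After 'push 10': [10]
  After 'push -1': [10, -1]
  After 'add': [9]
  After 'push -9': [9, -9]
  After 'push 8': [9, -9, 8]
  After 'rot': [-9, 8, 9]
  After 'sub': [-9, -1]
Program A final stack: [-9, -1]

Program B trace:
  After 'push 9': [9]
  After 'neg': [-9]
  After 'push 15': [-9, 15]
  After 'push 5': [-9, 15, 5]
Program B final stack: [-9, 15, 5]
Same: no

Answer: no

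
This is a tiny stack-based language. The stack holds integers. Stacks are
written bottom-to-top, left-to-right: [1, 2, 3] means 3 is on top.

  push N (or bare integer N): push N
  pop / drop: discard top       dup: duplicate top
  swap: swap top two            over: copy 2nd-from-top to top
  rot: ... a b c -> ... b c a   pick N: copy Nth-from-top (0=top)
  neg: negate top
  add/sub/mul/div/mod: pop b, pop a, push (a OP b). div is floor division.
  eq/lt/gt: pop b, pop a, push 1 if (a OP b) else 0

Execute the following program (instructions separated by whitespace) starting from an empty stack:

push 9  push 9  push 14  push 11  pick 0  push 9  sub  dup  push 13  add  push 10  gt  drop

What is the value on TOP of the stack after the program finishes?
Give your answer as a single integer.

After 'push 9': [9]
After 'push 9': [9, 9]
After 'push 14': [9, 9, 14]
After 'push 11': [9, 9, 14, 11]
After 'pick 0': [9, 9, 14, 11, 11]
After 'push 9': [9, 9, 14, 11, 11, 9]
After 'sub': [9, 9, 14, 11, 2]
After 'dup': [9, 9, 14, 11, 2, 2]
After 'push 13': [9, 9, 14, 11, 2, 2, 13]
After 'add': [9, 9, 14, 11, 2, 15]
After 'push 10': [9, 9, 14, 11, 2, 15, 10]
After 'gt': [9, 9, 14, 11, 2, 1]
After 'drop': [9, 9, 14, 11, 2]

Answer: 2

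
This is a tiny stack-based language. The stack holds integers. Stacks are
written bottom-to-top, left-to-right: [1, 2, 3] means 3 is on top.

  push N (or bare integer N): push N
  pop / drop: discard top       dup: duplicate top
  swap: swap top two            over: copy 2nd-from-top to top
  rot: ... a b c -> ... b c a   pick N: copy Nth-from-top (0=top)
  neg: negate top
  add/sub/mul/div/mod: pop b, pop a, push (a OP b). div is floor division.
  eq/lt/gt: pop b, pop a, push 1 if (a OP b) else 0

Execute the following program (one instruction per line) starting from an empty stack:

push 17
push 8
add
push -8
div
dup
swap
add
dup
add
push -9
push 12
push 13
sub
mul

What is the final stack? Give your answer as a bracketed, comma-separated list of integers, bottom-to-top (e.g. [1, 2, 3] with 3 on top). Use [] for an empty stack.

Answer: [-16, 9]

Derivation:
After 'push 17': [17]
After 'push 8': [17, 8]
After 'add': [25]
After 'push -8': [25, -8]
After 'div': [-4]
After 'dup': [-4, -4]
After 'swap': [-4, -4]
After 'add': [-8]
After 'dup': [-8, -8]
After 'add': [-16]
After 'push -9': [-16, -9]
After 'push 12': [-16, -9, 12]
After 'push 13': [-16, -9, 12, 13]
After 'sub': [-16, -9, -1]
After 'mul': [-16, 9]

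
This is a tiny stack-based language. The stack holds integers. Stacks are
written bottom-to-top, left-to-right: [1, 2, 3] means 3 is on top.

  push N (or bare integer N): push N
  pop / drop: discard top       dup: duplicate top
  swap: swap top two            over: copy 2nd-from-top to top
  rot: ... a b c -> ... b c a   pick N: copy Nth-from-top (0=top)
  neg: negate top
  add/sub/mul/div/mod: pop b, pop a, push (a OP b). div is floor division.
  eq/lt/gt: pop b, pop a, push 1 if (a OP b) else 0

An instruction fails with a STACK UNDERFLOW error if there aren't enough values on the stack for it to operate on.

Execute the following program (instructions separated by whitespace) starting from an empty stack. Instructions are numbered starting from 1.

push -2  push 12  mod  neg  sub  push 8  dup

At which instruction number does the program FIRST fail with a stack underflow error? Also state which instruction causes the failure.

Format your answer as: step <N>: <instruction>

Step 1 ('push -2'): stack = [-2], depth = 1
Step 2 ('push 12'): stack = [-2, 12], depth = 2
Step 3 ('mod'): stack = [10], depth = 1
Step 4 ('neg'): stack = [-10], depth = 1
Step 5 ('sub'): needs 2 value(s) but depth is 1 — STACK UNDERFLOW

Answer: step 5: sub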